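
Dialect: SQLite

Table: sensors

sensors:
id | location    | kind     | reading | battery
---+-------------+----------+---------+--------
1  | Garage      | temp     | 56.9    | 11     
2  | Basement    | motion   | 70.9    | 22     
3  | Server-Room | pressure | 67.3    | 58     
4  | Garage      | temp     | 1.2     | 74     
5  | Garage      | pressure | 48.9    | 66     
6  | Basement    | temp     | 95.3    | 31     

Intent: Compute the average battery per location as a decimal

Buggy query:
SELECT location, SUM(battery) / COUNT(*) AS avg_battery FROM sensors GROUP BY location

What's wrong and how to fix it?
Bug: Both operands are integers, so '/' performs integer division and truncates

Fix: Cast one side to REAL so the division keeps the fractional part

Corrected query:
SELECT location, SUM(battery) * 1.0 / COUNT(*) AS avg_battery FROM sensors GROUP BY location

Result:
location    | avg_battery
------------+------------
Basement    | 26.5       
Garage      | 50.333333  
Server-Room | 58         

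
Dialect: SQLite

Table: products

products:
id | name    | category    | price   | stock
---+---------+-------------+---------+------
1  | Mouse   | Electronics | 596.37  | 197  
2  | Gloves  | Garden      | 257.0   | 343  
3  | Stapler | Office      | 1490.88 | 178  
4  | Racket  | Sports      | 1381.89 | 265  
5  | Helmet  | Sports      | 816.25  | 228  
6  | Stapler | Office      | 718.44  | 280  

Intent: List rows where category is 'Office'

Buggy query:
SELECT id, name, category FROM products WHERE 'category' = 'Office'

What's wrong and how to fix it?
Bug: Single quotes denote string literals in SQL; the column name is being compared as a constant string

Fix: Reference the column as category without single quotes

Corrected query:
SELECT id, name, category FROM products WHERE category = 'Office'

Result:
id | name    | category
---+---------+---------
3  | Stapler | Office  
6  | Stapler | Office  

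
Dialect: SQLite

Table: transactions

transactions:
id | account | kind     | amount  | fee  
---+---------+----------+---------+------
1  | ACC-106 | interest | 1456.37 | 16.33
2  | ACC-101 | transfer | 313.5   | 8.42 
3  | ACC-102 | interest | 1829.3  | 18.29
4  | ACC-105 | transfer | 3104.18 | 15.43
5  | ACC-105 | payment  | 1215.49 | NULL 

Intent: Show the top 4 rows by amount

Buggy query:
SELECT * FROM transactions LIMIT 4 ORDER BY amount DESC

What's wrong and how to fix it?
Bug: LIMIT must come after ORDER BY

Fix: Swap the clauses: ORDER BY first, then LIMIT

Corrected query:
SELECT * FROM transactions ORDER BY amount DESC LIMIT 4

Result:
id | account | kind     | amount  | fee  
---+---------+----------+---------+------
4  | ACC-105 | transfer | 3104.18 | 15.43
3  | ACC-102 | interest | 1829.3  | 18.29
1  | ACC-106 | interest | 1456.37 | 16.33
5  | ACC-105 | payment  | 1215.49 | NULL 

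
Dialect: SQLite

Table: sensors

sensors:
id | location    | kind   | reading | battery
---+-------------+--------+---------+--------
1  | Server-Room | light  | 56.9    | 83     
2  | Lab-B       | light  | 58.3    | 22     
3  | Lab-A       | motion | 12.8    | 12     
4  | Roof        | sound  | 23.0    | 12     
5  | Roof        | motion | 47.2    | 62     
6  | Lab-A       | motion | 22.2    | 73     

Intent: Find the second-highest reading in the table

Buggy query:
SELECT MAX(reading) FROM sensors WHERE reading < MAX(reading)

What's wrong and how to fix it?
Bug: MAX(reading) on the right of the comparison is an aggregate-in-WHERE error

Fix: Put the inner MAX in a scalar subquery

Corrected query:
SELECT MAX(reading) FROM sensors WHERE reading < (SELECT MAX(reading) FROM sensors)

Result:
MAX(reading)
------------
56.9        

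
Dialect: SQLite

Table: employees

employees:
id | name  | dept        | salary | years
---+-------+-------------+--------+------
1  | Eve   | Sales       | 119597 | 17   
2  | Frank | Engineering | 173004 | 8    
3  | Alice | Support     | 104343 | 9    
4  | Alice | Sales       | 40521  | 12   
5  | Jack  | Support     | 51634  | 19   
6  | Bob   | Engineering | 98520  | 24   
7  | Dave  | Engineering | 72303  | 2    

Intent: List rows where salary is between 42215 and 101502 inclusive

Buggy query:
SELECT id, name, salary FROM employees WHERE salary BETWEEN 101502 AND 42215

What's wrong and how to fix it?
Bug: The bounds are reversed; BETWEEN a AND b requires a <= b to match anything

Fix: Swap the bounds so the smaller value comes first

Corrected query:
SELECT id, name, salary FROM employees WHERE salary BETWEEN 42215 AND 101502

Result:
id | name | salary
---+------+-------
5  | Jack | 51634 
6  | Bob  | 98520 
7  | Dave | 72303 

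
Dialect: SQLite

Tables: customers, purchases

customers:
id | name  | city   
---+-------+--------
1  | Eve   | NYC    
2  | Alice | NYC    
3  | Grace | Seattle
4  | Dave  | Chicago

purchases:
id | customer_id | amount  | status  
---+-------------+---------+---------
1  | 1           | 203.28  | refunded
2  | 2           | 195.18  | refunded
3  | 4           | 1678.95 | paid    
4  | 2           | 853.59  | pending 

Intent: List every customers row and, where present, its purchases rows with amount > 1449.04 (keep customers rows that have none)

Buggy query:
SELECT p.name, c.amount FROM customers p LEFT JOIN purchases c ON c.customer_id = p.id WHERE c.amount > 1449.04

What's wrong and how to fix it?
Bug: A WHERE condition on the right-hand table after LEFT JOIN drops unmatched parents

Fix: Move the right-table condition into the ON clause so unmatched parents are kept

Corrected query:
SELECT p.name, c.amount FROM customers p LEFT JOIN purchases c ON c.customer_id = p.id AND c.amount > 1449.04

Result:
name  | amount 
------+--------
Eve   | NULL   
Alice | NULL   
Grace | NULL   
Dave  | 1678.95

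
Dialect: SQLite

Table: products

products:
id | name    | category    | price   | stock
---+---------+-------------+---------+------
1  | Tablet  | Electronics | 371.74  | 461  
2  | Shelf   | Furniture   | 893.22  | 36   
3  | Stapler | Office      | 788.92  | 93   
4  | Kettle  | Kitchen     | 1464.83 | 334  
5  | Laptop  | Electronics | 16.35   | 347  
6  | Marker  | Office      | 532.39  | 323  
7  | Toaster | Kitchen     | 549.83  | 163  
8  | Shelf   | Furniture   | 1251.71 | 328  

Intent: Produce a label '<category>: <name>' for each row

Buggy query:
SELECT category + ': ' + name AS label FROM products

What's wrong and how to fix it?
Bug: '+' is numeric addition; on text columns SQLite converts them to 0 instead of concatenating

Fix: Use the || operator for string concatenation

Corrected query:
SELECT category || ': ' || name AS label FROM products

Result:
label              
-------------------
Electronics: Tablet
Furniture: Shelf   
Office: Stapler    
Kitchen: Kettle    
Electronics: Laptop
Office: Marker     
Kitchen: Toaster   
Furniture: Shelf   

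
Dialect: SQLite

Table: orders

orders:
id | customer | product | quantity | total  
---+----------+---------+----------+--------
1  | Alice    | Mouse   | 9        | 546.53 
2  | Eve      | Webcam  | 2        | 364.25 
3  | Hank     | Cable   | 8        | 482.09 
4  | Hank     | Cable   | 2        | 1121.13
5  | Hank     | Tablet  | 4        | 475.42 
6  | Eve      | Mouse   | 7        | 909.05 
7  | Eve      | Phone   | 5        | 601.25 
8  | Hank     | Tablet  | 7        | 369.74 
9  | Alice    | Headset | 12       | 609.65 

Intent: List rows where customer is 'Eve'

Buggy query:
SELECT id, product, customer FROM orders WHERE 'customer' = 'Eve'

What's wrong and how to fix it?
Bug: 'customer' in single quotes is a string literal, not the column; the comparison is literal-vs-literal and never true

Fix: Remove the quotes around the column name (or use double quotes for an identifier)

Corrected query:
SELECT id, product, customer FROM orders WHERE customer = 'Eve'

Result:
id | product | customer
---+---------+---------
2  | Webcam  | Eve     
6  | Mouse   | Eve     
7  | Phone   | Eve     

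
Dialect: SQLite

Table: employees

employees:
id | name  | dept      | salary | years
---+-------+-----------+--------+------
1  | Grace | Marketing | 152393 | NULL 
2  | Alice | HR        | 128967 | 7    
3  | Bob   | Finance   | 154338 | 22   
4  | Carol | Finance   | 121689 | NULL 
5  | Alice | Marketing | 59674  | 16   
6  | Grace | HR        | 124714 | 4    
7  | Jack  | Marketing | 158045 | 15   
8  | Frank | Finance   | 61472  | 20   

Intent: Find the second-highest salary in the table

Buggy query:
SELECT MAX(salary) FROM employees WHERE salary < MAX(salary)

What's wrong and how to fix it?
Bug: The inner MAX is an aggregate inside WHERE, which is not allowed

Fix: Put the inner MAX in a scalar subquery

Corrected query:
SELECT MAX(salary) FROM employees WHERE salary < (SELECT MAX(salary) FROM employees)

Result:
MAX(salary)
-----------
154338     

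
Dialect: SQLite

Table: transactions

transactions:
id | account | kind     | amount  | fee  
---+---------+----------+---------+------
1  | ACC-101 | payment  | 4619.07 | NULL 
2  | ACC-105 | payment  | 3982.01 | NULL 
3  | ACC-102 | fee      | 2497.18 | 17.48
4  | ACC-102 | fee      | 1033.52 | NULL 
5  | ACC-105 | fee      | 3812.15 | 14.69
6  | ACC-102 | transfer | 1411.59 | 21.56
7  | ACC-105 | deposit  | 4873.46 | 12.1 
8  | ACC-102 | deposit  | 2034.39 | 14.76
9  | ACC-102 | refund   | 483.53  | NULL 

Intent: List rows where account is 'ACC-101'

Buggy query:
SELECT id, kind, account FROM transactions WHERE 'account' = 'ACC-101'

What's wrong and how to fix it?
Bug: Single quotes denote string literals in SQL; the column name is being compared as a constant string

Fix: Remove the quotes around the column name (or use double quotes for an identifier)

Corrected query:
SELECT id, kind, account FROM transactions WHERE account = 'ACC-101'

Result:
id | kind    | account
---+---------+--------
1  | payment | ACC-101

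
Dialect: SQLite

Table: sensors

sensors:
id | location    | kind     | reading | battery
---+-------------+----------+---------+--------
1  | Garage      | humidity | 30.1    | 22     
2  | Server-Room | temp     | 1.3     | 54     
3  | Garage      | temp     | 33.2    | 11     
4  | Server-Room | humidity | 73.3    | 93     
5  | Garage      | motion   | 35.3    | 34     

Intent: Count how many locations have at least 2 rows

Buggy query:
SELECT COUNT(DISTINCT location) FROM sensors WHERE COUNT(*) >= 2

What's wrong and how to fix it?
Bug: COUNT(*) cannot appear in WHERE; the per-group count doesn't exist yet

Fix: Group first with HAVING COUNT(*) >= 2, then COUNT the resulting groups

Corrected query:
SELECT COUNT(*) FROM (SELECT location FROM sensors GROUP BY location HAVING COUNT(*) >= 2)

Result:
COUNT(*)
--------
2       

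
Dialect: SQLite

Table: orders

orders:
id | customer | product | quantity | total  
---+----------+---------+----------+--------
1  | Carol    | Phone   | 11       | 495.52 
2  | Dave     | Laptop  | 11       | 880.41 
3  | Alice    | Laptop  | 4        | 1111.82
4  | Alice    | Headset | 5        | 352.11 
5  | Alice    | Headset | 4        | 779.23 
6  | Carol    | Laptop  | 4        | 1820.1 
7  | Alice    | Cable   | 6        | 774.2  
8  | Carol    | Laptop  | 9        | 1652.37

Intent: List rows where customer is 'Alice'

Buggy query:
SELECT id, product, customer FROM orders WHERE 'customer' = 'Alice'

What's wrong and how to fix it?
Bug: Single quotes denote string literals in SQL; the column name is being compared as a constant string

Fix: Remove the quotes around the column name (or use double quotes for an identifier)

Corrected query:
SELECT id, product, customer FROM orders WHERE customer = 'Alice'

Result:
id | product | customer
---+---------+---------
3  | Laptop  | Alice   
4  | Headset | Alice   
5  | Headset | Alice   
7  | Cable   | Alice   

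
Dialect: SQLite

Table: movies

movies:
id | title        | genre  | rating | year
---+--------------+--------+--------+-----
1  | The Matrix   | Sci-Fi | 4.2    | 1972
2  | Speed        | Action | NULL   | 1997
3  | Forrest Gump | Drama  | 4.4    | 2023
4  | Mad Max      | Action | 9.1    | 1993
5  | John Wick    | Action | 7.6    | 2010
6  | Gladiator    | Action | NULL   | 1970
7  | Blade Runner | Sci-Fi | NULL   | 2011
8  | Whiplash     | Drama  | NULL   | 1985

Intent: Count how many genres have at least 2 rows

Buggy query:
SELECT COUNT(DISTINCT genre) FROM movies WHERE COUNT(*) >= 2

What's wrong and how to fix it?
Bug: WHERE filters individual rows, not groups, so a group-level COUNT is invalid there

Fix: Use a subquery that GROUPs and filters with HAVING, then count its rows

Corrected query:
SELECT COUNT(*) FROM (SELECT genre FROM movies GROUP BY genre HAVING COUNT(*) >= 2)

Result:
COUNT(*)
--------
3       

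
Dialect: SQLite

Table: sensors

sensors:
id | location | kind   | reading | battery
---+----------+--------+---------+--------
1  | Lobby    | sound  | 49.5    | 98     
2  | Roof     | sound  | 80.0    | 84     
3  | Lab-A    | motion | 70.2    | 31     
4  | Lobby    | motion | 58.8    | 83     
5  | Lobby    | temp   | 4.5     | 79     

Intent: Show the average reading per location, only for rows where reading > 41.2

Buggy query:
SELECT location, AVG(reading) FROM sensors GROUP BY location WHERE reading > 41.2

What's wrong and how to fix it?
Bug: Row-level WHERE must come before GROUP BY in the clause order

Fix: Place WHERE between FROM and GROUP BY

Corrected query:
SELECT location, AVG(reading) FROM sensors WHERE reading > 41.2 GROUP BY location

Result:
location | AVG(reading)
---------+-------------
Lab-A    | 70.2        
Lobby    | 54.15       
Roof     | 80          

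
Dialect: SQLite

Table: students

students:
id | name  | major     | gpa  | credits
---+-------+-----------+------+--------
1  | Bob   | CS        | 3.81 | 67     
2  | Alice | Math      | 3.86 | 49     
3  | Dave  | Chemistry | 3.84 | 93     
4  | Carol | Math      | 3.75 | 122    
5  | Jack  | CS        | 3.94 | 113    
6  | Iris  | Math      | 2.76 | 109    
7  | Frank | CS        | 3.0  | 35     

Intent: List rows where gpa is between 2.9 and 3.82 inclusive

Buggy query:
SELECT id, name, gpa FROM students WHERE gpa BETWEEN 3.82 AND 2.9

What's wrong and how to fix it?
Bug: The bounds are reversed; BETWEEN a AND b requires a <= b to match anything

Fix: Write BETWEEN 2.9 AND 3.82

Corrected query:
SELECT id, name, gpa FROM students WHERE gpa BETWEEN 2.9 AND 3.82

Result:
id | name  | gpa 
---+-------+-----
1  | Bob   | 3.81
4  | Carol | 3.75
7  | Frank | 3   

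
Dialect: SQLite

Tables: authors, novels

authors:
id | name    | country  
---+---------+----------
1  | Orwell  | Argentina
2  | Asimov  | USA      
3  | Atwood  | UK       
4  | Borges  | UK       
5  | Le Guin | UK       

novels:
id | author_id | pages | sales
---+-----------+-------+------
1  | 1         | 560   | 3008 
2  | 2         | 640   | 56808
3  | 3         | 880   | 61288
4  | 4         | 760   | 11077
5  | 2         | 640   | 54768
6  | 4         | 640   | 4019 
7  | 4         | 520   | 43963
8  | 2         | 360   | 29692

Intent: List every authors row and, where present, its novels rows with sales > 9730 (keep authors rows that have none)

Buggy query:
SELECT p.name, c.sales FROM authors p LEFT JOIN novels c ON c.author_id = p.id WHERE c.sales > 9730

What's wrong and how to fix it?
Bug: A WHERE condition on the right-hand table after LEFT JOIN drops unmatched parents

Fix: Put 'c.sales > 9730' in the JOIN's ON clause instead of WHERE

Corrected query:
SELECT p.name, c.sales FROM authors p LEFT JOIN novels c ON c.author_id = p.id AND c.sales > 9730

Result:
name    | sales
--------+------
Orwell  | NULL 
Asimov  | 29692
Asimov  | 54768
Asimov  | 56808
Atwood  | 61288
Borges  | 11077
Borges  | 43963
Le Guin | NULL 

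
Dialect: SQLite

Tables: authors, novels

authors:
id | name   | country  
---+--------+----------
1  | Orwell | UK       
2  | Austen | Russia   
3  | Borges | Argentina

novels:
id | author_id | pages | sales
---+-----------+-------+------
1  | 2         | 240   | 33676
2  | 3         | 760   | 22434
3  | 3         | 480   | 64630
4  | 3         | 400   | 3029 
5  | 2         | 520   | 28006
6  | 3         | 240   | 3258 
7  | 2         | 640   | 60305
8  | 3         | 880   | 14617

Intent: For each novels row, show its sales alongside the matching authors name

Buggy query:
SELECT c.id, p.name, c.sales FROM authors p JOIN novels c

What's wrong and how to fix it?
Bug: Missing join condition: each novels row is matched to all authors rows instead of just its own

Fix: Specify the join condition linking the foreign key to the parent id

Corrected query:
SELECT c.id, p.name, c.sales FROM authors p JOIN novels c ON c.author_id = p.id

Result:
id | name   | sales
---+--------+------
1  | Austen | 33676
2  | Borges | 22434
3  | Borges | 64630
4  | Borges | 3029 
5  | Austen | 28006
6  | Borges | 3258 
7  | Austen | 60305
8  | Borges | 14617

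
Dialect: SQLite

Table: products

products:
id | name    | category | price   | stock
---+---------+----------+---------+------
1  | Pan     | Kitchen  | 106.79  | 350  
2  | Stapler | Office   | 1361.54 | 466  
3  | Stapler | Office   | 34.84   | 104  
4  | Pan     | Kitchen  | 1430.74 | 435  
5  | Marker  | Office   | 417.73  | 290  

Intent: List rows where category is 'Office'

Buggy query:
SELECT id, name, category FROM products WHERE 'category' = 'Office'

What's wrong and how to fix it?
Bug: 'category' in single quotes is a string literal, not the column; the comparison is literal-vs-literal and never true

Fix: Reference the column as category without single quotes

Corrected query:
SELECT id, name, category FROM products WHERE category = 'Office'

Result:
id | name    | category
---+---------+---------
2  | Stapler | Office  
3  | Stapler | Office  
5  | Marker  | Office  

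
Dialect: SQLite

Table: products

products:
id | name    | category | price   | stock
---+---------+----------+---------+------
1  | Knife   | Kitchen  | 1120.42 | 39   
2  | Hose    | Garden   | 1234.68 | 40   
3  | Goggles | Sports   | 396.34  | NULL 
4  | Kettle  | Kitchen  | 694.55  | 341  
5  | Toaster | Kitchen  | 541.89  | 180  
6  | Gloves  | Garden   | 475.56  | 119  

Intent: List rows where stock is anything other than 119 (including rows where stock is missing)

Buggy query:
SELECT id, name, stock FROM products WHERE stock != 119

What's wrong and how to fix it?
Bug: Inequality against NULL is unknown, not true; rows with NULL are dropped

Fix: Add an explicit OR stock IS NULL to include the missing-value rows

Corrected query:
SELECT id, name, stock FROM products WHERE stock != 119 OR stock IS NULL

Result:
id | name    | stock
---+---------+------
1  | Knife   | 39   
2  | Hose    | 40   
3  | Goggles | NULL 
4  | Kettle  | 341  
5  | Toaster | 180  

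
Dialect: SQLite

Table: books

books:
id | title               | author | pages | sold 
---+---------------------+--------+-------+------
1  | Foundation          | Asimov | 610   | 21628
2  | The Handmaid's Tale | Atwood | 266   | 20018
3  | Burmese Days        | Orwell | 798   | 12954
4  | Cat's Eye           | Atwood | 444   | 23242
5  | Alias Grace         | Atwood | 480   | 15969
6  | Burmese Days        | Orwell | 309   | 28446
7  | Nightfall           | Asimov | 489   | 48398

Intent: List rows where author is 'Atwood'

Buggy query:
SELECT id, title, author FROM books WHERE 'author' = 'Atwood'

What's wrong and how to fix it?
Bug: Single quotes denote string literals in SQL; the column name is being compared as a constant string

Fix: Reference the column as author without single quotes

Corrected query:
SELECT id, title, author FROM books WHERE author = 'Atwood'

Result:
id | title               | author
---+---------------------+-------
2  | The Handmaid's Tale | Atwood
4  | Cat's Eye           | Atwood
5  | Alias Grace         | Atwood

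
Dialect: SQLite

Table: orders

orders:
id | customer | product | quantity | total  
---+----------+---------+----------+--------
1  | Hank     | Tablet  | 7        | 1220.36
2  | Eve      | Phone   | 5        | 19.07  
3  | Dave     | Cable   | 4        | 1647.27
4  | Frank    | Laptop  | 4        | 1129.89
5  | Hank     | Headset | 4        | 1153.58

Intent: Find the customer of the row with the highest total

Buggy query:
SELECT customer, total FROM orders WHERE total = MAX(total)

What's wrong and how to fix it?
Bug: MAX(total) is an aggregate and cannot be used directly in WHERE

Fix: Wrap MAX in a scalar subquery so WHERE compares against a single value

Corrected query:
SELECT customer, total FROM orders WHERE total = (SELECT MAX(total) FROM orders)

Result:
customer | total  
---------+--------
Dave     | 1647.27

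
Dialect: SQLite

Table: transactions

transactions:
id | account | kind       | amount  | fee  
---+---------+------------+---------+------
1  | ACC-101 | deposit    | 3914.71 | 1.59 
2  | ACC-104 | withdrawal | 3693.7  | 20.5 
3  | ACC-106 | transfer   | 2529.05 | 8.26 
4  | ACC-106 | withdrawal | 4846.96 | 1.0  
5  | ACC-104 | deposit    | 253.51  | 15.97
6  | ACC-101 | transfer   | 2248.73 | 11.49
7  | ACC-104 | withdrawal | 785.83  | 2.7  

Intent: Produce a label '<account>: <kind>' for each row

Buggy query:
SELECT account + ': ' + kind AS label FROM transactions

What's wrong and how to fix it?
Bug: '+' is numeric addition; on text columns SQLite converts them to 0 instead of concatenating

Fix: Use the || operator for string concatenation

Corrected query:
SELECT account || ': ' || kind AS label FROM transactions

Result:
label              
-------------------
ACC-101: deposit   
ACC-104: withdrawal
ACC-106: transfer  
ACC-106: withdrawal
ACC-104: deposit   
ACC-101: transfer  
ACC-104: withdrawal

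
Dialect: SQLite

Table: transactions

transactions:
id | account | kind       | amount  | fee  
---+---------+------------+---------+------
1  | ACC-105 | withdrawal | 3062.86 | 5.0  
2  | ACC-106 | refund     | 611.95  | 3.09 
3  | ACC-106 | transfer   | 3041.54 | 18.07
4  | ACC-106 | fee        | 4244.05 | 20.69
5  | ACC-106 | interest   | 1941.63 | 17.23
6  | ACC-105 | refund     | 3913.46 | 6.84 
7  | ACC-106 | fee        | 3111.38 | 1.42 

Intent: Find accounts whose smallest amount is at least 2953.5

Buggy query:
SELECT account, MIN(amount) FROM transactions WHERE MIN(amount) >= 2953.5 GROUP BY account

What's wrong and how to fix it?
Bug: Aggregates like MIN are computed per group after WHERE runs

Fix: Replace WHERE with HAVING after the GROUP BY

Corrected query:
SELECT account, MIN(amount) FROM transactions GROUP BY account HAVING MIN(amount) >= 2953.5

Result:
account | MIN(amount)
--------+------------
ACC-105 | 3062.86    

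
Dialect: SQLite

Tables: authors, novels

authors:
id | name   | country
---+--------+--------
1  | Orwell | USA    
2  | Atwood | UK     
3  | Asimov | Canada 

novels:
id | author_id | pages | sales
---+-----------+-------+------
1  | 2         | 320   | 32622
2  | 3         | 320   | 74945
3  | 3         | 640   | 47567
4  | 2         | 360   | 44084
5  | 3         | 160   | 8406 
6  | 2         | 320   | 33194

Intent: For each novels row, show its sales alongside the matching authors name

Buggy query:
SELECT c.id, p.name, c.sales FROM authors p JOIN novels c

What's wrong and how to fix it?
Bug: JOIN with no ON clause produces a cartesian product; every novels row pairs with every authors row

Fix: Add ON c.author_id = p.id to the JOIN

Corrected query:
SELECT c.id, p.name, c.sales FROM authors p JOIN novels c ON c.author_id = p.id

Result:
id | name   | sales
---+--------+------
1  | Atwood | 32622
2  | Asimov | 74945
3  | Asimov | 47567
4  | Atwood | 44084
5  | Asimov | 8406 
6  | Atwood | 33194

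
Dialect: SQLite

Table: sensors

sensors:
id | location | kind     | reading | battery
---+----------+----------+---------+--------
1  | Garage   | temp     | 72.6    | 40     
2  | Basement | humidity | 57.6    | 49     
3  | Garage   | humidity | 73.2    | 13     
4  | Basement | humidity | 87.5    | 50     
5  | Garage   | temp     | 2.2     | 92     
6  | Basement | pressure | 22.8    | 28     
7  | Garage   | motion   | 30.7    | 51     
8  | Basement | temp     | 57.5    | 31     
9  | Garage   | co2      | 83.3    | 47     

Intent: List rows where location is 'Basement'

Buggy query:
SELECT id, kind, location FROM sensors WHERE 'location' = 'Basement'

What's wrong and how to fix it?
Bug: Single quotes denote string literals in SQL; the column name is being compared as a constant string

Fix: Remove the quotes around the column name (or use double quotes for an identifier)

Corrected query:
SELECT id, kind, location FROM sensors WHERE location = 'Basement'

Result:
id | kind     | location
---+----------+---------
2  | humidity | Basement
4  | humidity | Basement
6  | pressure | Basement
8  | temp     | Basement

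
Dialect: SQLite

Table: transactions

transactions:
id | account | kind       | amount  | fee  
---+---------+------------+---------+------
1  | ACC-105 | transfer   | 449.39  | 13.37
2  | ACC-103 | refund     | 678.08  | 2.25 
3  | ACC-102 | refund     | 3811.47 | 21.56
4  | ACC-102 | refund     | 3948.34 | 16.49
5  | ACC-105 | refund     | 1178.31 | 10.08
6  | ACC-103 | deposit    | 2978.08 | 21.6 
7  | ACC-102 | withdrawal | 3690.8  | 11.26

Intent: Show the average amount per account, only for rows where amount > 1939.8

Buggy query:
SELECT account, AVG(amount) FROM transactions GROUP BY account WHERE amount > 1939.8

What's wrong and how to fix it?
Bug: WHERE cannot follow GROUP BY

Fix: Move the WHERE clause before GROUP BY

Corrected query:
SELECT account, AVG(amount) FROM transactions WHERE amount > 1939.8 GROUP BY account

Result:
account | AVG(amount)
--------+------------
ACC-102 | 3816.87    
ACC-103 | 2978.08    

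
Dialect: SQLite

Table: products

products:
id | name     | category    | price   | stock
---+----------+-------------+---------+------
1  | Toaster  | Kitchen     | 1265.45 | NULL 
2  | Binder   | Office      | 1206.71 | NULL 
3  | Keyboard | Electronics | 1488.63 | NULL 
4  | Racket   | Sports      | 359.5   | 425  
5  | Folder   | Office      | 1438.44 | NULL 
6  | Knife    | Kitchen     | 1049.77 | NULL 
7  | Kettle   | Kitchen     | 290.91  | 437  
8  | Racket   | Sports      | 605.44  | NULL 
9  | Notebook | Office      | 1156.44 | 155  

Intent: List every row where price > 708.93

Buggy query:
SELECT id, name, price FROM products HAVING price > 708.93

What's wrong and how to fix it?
Bug: HAVING filters the output of aggregation, but this query has no GROUP BY and no aggregate functions, so SQLite rejects it (HAVING clause on a non-aggregate query); the condition here is per row

Fix: Replace HAVING with WHERE since the condition applies to individual rows

Corrected query:
SELECT id, name, price FROM products WHERE price > 708.93

Result:
id | name     | price  
---+----------+--------
1  | Toaster  | 1265.45
2  | Binder   | 1206.71
3  | Keyboard | 1488.63
5  | Folder   | 1438.44
6  | Knife    | 1049.77
9  | Notebook | 1156.44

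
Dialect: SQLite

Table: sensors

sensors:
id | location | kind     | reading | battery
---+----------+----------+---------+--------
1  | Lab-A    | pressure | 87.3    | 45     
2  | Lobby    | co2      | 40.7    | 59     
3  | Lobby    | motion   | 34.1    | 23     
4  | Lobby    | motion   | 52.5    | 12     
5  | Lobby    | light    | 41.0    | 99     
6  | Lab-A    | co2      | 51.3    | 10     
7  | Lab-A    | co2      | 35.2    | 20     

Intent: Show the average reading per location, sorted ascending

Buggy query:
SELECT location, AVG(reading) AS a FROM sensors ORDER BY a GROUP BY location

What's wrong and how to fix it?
Bug: GROUP BY must precede ORDER BY

Fix: Move ORDER BY to the end, after GROUP BY

Corrected query:
SELECT location, AVG(reading) AS a FROM sensors GROUP BY location ORDER BY a

Result:
location | a        
---------+----------
Lobby    | 42.075   
Lab-A    | 57.933333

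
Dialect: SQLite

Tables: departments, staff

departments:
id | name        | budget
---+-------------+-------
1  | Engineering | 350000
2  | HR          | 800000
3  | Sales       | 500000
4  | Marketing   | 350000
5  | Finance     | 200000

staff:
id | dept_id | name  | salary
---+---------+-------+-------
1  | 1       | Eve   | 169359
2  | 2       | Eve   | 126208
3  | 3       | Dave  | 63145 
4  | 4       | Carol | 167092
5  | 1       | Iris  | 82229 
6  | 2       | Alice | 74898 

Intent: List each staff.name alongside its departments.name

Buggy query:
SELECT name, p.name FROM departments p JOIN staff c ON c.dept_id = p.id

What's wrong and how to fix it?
Bug: Both tables have a 'name' column; the unqualified reference is ambiguous

Fix: Qualify the column with its table alias (c.name)

Corrected query:
SELECT c.name, p.name FROM departments p JOIN staff c ON c.dept_id = p.id

Result:
name  | name       
------+------------
Eve   | Engineering
Eve   | HR         
Dave  | Sales      
Carol | Marketing  
Iris  | Engineering
Alice | HR         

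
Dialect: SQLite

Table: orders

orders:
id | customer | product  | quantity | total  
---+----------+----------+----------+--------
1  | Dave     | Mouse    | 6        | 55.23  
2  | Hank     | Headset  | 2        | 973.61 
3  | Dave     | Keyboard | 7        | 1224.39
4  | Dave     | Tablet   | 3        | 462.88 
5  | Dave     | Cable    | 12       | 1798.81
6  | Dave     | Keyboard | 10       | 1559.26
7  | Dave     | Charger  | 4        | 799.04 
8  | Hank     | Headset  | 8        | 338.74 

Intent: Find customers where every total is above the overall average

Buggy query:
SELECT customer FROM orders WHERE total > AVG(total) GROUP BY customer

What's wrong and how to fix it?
Bug: AVG() is an aggregate; it can't sit directly in WHERE

Fix: Use a subquery for AVG and a HAVING MIN(...) filter so the condition holds for every row in the group

Corrected query:
SELECT customer FROM orders GROUP BY customer HAVING MIN(total) > (SELECT AVG(total) FROM orders)

Result:
(no rows)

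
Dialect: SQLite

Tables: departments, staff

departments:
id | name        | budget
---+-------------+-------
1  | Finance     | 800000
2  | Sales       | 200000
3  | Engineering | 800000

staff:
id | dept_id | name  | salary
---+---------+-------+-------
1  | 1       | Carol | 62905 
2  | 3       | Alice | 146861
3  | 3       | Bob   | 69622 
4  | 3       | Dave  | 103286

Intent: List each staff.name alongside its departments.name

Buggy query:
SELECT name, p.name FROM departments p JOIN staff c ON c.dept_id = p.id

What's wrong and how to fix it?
Bug: 'name' exists in both joined tables, so the database can't tell which one is meant

Fix: Prefix ambiguous columns with the table alias

Corrected query:
SELECT c.name, p.name FROM departments p JOIN staff c ON c.dept_id = p.id

Result:
name  | name       
------+------------
Carol | Finance    
Alice | Engineering
Bob   | Engineering
Dave  | Engineering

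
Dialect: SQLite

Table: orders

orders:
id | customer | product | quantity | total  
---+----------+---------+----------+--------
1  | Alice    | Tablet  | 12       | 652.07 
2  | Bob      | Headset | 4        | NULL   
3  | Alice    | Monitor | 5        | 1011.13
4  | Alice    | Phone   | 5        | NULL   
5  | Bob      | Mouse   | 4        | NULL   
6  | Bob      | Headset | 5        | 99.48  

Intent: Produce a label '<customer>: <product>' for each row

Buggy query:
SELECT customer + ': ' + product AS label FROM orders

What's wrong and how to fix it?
Bug: '+' is numeric addition; on text columns SQLite converts them to 0 instead of concatenating

Fix: Use the || operator for string concatenation

Corrected query:
SELECT customer || ': ' || product AS label FROM orders

Result:
label         
--------------
Alice: Tablet 
Bob: Headset  
Alice: Monitor
Alice: Phone  
Bob: Mouse    
Bob: Headset  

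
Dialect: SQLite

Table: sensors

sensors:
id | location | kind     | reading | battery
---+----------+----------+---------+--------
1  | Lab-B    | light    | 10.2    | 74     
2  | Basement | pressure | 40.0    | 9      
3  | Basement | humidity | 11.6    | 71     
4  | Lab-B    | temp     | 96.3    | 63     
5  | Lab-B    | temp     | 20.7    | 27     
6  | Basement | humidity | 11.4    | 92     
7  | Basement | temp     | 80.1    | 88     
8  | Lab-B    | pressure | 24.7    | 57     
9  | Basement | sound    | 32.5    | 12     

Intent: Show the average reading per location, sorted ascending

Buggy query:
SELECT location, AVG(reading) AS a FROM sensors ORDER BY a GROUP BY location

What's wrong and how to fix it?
Bug: ORDER BY appears before GROUP BY; SQL clause order requires GROUP BY first

Fix: Move ORDER BY to the end, after GROUP BY

Corrected query:
SELECT location, AVG(reading) AS a FROM sensors GROUP BY location ORDER BY a

Result:
location | a     
---------+-------
Basement | 35.12 
Lab-B    | 37.975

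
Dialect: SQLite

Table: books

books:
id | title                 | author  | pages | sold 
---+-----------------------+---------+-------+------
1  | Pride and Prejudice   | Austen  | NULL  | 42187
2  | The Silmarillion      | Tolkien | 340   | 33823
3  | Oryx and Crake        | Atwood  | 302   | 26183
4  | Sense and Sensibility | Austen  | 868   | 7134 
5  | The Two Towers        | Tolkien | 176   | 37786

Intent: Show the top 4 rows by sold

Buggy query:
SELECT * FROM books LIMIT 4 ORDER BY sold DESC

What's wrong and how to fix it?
Bug: ORDER BY cannot follow LIMIT; LIMIT is the final clause

Fix: Swap the clauses: ORDER BY first, then LIMIT

Corrected query:
SELECT * FROM books ORDER BY sold DESC LIMIT 4

Result:
id | title               | author  | pages | sold 
---+---------------------+---------+-------+------
1  | Pride and Prejudice | Austen  | NULL  | 42187
5  | The Two Towers      | Tolkien | 176   | 37786
2  | The Silmarillion    | Tolkien | 340   | 33823
3  | Oryx and Crake      | Atwood  | 302   | 26183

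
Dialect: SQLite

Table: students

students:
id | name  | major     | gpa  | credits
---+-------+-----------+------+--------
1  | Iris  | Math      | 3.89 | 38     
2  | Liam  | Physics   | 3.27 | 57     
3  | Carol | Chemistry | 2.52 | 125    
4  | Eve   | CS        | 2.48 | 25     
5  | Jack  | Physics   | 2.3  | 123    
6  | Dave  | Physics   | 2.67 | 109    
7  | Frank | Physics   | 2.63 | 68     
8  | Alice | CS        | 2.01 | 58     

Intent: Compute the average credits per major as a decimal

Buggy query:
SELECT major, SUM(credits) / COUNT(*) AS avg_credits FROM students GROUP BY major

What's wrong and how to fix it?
Bug: Both operands are integers, so '/' performs integer division and truncates

Fix: Cast one side to REAL so the division keeps the fractional part

Corrected query:
SELECT major, SUM(credits) * 1.0 / COUNT(*) AS avg_credits FROM students GROUP BY major

Result:
major     | avg_credits
----------+------------
CS        | 41.5       
Chemistry | 125        
Math      | 38         
Physics   | 89.25      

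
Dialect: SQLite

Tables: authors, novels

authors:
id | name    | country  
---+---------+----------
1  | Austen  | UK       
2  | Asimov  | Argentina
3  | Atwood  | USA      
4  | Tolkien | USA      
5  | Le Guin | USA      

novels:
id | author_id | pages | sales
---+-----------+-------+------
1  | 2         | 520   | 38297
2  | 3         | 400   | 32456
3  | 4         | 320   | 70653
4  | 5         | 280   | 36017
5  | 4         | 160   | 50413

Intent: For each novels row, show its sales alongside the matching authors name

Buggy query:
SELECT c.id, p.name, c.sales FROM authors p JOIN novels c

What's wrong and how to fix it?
Bug: JOIN with no ON clause produces a cartesian product; every novels row pairs with every authors row

Fix: Specify the join condition linking the foreign key to the parent id

Corrected query:
SELECT c.id, p.name, c.sales FROM authors p JOIN novels c ON c.author_id = p.id

Result:
id | name    | sales
---+---------+------
1  | Asimov  | 38297
2  | Atwood  | 32456
3  | Tolkien | 70653
4  | Le Guin | 36017
5  | Tolkien | 50413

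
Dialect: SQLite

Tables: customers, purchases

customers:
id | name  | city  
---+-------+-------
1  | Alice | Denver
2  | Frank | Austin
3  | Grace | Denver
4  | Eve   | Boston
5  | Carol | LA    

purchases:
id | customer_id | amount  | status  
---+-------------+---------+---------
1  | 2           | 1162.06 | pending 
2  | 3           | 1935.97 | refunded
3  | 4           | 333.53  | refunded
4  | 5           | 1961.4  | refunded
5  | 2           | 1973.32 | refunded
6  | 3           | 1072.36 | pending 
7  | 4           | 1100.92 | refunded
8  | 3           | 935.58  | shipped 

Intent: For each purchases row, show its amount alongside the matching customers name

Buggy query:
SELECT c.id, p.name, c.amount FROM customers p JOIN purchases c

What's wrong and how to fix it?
Bug: JOIN with no ON clause produces a cartesian product; every purchases row pairs with every customers row

Fix: Add ON c.customer_id = p.id to the JOIN

Corrected query:
SELECT c.id, p.name, c.amount FROM customers p JOIN purchases c ON c.customer_id = p.id

Result:
id | name  | amount 
---+-------+--------
1  | Frank | 1162.06
2  | Grace | 1935.97
3  | Eve   | 333.53 
4  | Carol | 1961.4 
5  | Frank | 1973.32
6  | Grace | 1072.36
7  | Eve   | 1100.92
8  | Grace | 935.58 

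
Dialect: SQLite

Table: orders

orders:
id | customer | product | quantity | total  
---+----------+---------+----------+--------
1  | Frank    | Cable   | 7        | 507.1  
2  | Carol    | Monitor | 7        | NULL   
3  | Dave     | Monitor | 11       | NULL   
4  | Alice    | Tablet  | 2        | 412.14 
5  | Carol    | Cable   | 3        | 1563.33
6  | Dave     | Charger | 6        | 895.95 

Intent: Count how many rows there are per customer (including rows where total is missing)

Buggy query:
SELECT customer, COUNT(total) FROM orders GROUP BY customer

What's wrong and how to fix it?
Bug: COUNT(column) counts non-NULL values only; rows with NULL total aren't counted

Fix: Replace COUNT(total) with COUNT(*)

Corrected query:
SELECT customer, COUNT(*) FROM orders GROUP BY customer

Result:
customer | COUNT(*)
---------+---------
Alice    | 1       
Carol    | 2       
Dave     | 2       
Frank    | 1       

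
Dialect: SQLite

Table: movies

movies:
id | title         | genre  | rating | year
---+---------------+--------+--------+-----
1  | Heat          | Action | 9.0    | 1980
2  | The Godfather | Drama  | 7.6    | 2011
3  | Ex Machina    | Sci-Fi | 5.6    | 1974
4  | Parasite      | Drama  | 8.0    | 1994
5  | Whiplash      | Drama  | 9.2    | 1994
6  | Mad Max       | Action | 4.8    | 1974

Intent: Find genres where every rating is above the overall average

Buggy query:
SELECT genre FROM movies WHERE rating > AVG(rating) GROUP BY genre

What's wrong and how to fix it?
Bug: AVG() is an aggregate; it can't sit directly in WHERE

Fix: Compute the overall average in a scalar subquery and compare each group's MIN against it in HAVING

Corrected query:
SELECT genre FROM movies GROUP BY genre HAVING MIN(rating) > (SELECT AVG(rating) FROM movies)

Result:
genre
-----
Drama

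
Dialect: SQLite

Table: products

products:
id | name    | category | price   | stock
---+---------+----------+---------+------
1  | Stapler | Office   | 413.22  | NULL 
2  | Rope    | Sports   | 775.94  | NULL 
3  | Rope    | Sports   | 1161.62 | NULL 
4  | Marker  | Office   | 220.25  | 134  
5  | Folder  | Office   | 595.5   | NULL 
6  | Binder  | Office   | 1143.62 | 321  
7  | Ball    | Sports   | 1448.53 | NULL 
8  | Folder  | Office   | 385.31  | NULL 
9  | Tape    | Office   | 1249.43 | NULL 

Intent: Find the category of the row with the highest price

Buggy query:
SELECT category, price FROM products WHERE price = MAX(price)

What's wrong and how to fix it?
Bug: WHERE is evaluated per row; an aggregate over the whole table isn't defined there

Fix: Use a subquery: WHERE price = (SELECT MAX(price) FROM products)

Corrected query:
SELECT category, price FROM products WHERE price = (SELECT MAX(price) FROM products)

Result:
category | price  
---------+--------
Sports   | 1448.53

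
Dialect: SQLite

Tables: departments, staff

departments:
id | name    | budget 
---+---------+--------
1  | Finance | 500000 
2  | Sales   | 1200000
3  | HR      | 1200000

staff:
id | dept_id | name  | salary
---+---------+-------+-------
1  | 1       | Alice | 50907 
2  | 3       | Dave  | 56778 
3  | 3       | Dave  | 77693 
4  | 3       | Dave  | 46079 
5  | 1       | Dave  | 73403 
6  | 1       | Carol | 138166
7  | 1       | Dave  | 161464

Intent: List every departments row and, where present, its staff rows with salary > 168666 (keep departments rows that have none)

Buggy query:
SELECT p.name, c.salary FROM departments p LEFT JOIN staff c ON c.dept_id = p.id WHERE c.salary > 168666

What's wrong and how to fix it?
Bug: A WHERE condition on the right-hand table after LEFT JOIN drops unmatched parents

Fix: Move the right-table condition into the ON clause so unmatched parents are kept

Corrected query:
SELECT p.name, c.salary FROM departments p LEFT JOIN staff c ON c.dept_id = p.id AND c.salary > 168666

Result:
name    | salary
--------+-------
Finance | NULL  
Sales   | NULL  
HR      | NULL  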